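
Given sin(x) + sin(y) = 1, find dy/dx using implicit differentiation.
Take d/dx of both sides. Since y is implicitly a function of x, the chain rule attaches a y' = dy/dx factor whenever we differentiate through y.

Set F(x, y) = (left side) − (right side), so the curve is F = 0. Differentiating each term of F:
  d/dx[sin(x)] = cos(x)
  d/dx[sin(y)] = y'·cos(y)
  d/dx[-1] = 0

Collecting, the y'-free part is the partial derivative in x and the y' coefficient is the partial derivative in y:
  ∂F/∂x = cos(x)
  ∂F/∂y = cos(y)

so d/dx[F(x, y(x))] = ∂F/∂x + (∂F/∂y)·y' = 0. Rearranging,
  dy/dx = -(∂F/∂x)/(∂F/∂y) = -(cos(x))/(cos(y)) = -cos(x)/cos(y)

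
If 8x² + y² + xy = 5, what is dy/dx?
Take d/dx of both sides. Since y is implicitly a function of x, the chain rule attaches a y' = dy/dx factor whenever we differentiate through y.

Set F(x, y) = (left side) − (right side), so the curve is F = 0. Differentiating each term of F:
  d/dx[8x^2] = 16x
  d/dx[xy] = x·y' + y
  d/dx[y^2] = 2y·y'
  d/dx[-5] = 0

Collecting, the y'-free part is the partial derivative in x and the y' coefficient is the partial derivative in y:
  ∂F/∂x = 16x + y
  ∂F/∂y = x + 2y

so d/dx[F(x, y(x))] = ∂F/∂x + (∂F/∂y)·y' = 0. Rearranging,
  dy/dx = -(∂F/∂x)/(∂F/∂y) = -(16x + y)/(x + 2y) = (-16x - y)/(x + 2y)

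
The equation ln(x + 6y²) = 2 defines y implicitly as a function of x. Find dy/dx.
Apply d/dx to both sides, remembering that y depends on x. Each occurrence of y therefore brings in a y' = dy/dx via the chain rule.

With F(x, y) equal to the left-hand side minus the right, differentiate F term by term:
  d/dx[ln(x + 6y^2)] = (12y·y' + 1)/(x + 6y^2)
  d/dx[-2] = 0
Adding these up, d/dx[F] = 0 becomes
  (1/(x + 6y^2)) + (12y/(x + 6y^2))·y' = 0,
so isolating y',
  dy/dx = -(1/(x + 6y^2))/(12y/(x + 6y^2)) = -1/(12y)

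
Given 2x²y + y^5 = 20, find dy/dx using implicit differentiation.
Apply d/dx to both sides, remembering that y depends on x. Each occurrence of y therefore brings in a y' = dy/dx via the chain rule.

With F(x, y) equal to the left-hand side minus the right, differentiate F term by term:
  d/dx[2x^2y] = 2x^2·y' + 4xy
  d/dx[y^5] = 5y^4·y'
  d/dx[-20] = 0
Adding these up, d/dx[F] = 0 becomes
  (4xy) + (2x^2 + 5y^4)·y' = 0,
so isolating y',
  dy/dx = -(4xy)/(2x^2 + 5y^4) = -4xy/(2x^2 + 5y^4)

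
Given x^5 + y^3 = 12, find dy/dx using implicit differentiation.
Apply d/dx to both sides, remembering that y depends on x. Each occurrence of y therefore brings in a y' = dy/dx via the chain rule.

With F(x, y) equal to the left-hand side minus the right, differentiate F term by term:
  d/dx[x^5] = 5x^4
  d/dx[y^3] = 3y^2·y'
  d/dx[-12] = 0
Adding these up, d/dx[F] = 0 becomes
  (5x^4) + (3y^2)·y' = 0,
so isolating y',
  dy/dx = -(5x^4)/(3y^2) = -5x^4/(3y^2)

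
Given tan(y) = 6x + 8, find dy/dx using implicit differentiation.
Differentiate the relation implicitly: treat y = y(x) and apply the chain rule, so every y-derivative picks up a y' = dy/dx factor.

With everything moved to the left-hand side, differentiate term by term:
  d/dx[-6x] = -6
  d/dx[tan(y)] = y'(tan(y)^2 + 1)
  d/dx[-8] = 0

Separating the contributions that come from x directly and those that come through y:
  without y':      -6
  multiplying y':  tan(y)^2 + 1

so (-6) + (tan(y)^2 + 1)·y' = 0, and therefore
  dy/dx = -(-6)/(tan(y)^2 + 1) = 6cos(y)^2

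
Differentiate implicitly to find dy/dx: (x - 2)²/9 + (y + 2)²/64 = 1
Apply d/dx to both sides, remembering that y depends on x. Each occurrence of y therefore brings in a y' = dy/dx via the chain rule.

With F(x, y) equal to the left-hand side minus the right, differentiate F term by term:
  d/dx[(x - 2)^2/9] = 2x/9 - 4/9
  d/dx[(y + 2)^2/64] = y'(y + 2)/32
  d/dx[-1] = 0
Adding these up, d/dx[F] = 0 becomes
  (2x/9 - 4/9) + (y/32 + 1/16)·y' = 0,
so isolating y',
  dy/dx = -(2x/9 - 4/9)/(y/32 + 1/16)
        = -(2(x - 2)/9)/((y + 2)/32) = 64(2 - x)/(9(y + 2))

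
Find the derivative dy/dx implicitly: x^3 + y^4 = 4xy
Differentiate both sides with respect to x, treating y as y(x). By the chain rule, any term containing y contributes a factor of y' = dy/dx when we differentiate it.

Move every term to one side and write the relation as F(x, y) = 0. Term by term,
  d/dx[x^3] = 3x^2
  d/dx[-4xy] = -4x·y' - 4y
  d/dx[y^4] = 4y^3·y'

The pieces without y' make up ∂F/∂x and the coefficient of y' is ∂F/∂y:
  ∂F/∂x = 3x^2 - 4y,
  ∂F/∂y = -4x + 4y^3.

Since d/dx[F] = ∂F/∂x + (∂F/∂y)·y' = 0, solve for y':
  (∂F/∂y)·y' = -∂F/∂x
  dy/dx = -(∂F/∂x)/(∂F/∂y) = -(3x^2 - 4y)/(-4x + 4y^3) = (3x^2/4 - y)/(x - y^3)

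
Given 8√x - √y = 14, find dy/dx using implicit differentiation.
Differentiate the relation implicitly: treat y = y(x) and apply the chain rule, so every y-derivative picks up a y' = dy/dx factor.

With everything moved to the left-hand side, differentiate term by term:
  d/dx[8√(x)] = 4/√(x)
  d/dx[-√(y)] = -y'/(2√(y))
  d/dx[-14] = 0

Separating the contributions that come from x directly and those that come through y:
  without y':      4/√(x)
  multiplying y':  -1/(2√(y))

so (4/√(x)) + (-1/(2√(y)))·y' = 0, and therefore
  dy/dx = -(4/√(x))/(-1/(2√(y))) = 8√(y)/√(x)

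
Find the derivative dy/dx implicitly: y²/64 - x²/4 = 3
Apply d/dx to both sides, remembering that y depends on x. Each occurrence of y therefore brings in a y' = dy/dx via the chain rule.

With F(x, y) equal to the left-hand side minus the right, differentiate F term by term:
  d/dx[-x^2/4] = -x/2
  d/dx[y^2/64] = y·y'/32
  d/dx[-3] = 0
Adding these up, d/dx[F] = 0 becomes
  (-x/2) + (y/32)·y' = 0,
so isolating y',
  dy/dx = -(-x/2)/(y/32) = 16x/y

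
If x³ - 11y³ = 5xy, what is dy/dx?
Differentiate both sides with respect to x, treating y as y(x). By the chain rule, any term containing y contributes a factor of y' = dy/dx when we differentiate it.

Move every term to one side and write the relation as F(x, y) = 0. Term by term,
  d/dx[x^3] = 3x^2
  d/dx[-5xy] = -5x·y' - 5y
  d/dx[-11y^3] = -33y^2·y'

The pieces without y' make up ∂F/∂x and the coefficient of y' is ∂F/∂y:
  ∂F/∂x = 3x^2 - 5y,
  ∂F/∂y = -5x - 33y^2.

Since d/dx[F] = ∂F/∂x + (∂F/∂y)·y' = 0, solve for y':
  (∂F/∂y)·y' = -∂F/∂x
  dy/dx = -(∂F/∂x)/(∂F/∂y) = -(3x^2 - 5y)/(-5x - 33y^2) = (3x^2 - 5y)/(5x + 33y^2)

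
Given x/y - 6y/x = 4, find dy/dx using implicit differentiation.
Take d/dx of both sides. Since y is implicitly a function of x, the chain rule attaches a y' = dy/dx factor whenever we differentiate through y.

Set F(x, y) = (left side) − (right side), so the curve is F = 0. Differentiating each term of F:
  d/dx[x/y] = -x·y'/y^2 + 1/y
  d/dx[-6y/x] = -6·y'/x + 6y/x^2
  d/dx[-4] = 0

Collecting, the y'-free part is the partial derivative in x and the y' coefficient is the partial derivative in y:
  ∂F/∂x = 1/y + 6y/x^2
  ∂F/∂y = -x/y^2 - 6/x

so d/dx[F(x, y(x))] = ∂F/∂x + (∂F/∂y)·y' = 0. Rearranging,
  dy/dx = -(∂F/∂x)/(∂F/∂y) = -(1/y + 6y/x^2)/(-x/y^2 - 6/x)
        = -((x^2 + 6y^2)/(x^2y))/(-(x^2 + 6y^2)/(xy^2)) = y/x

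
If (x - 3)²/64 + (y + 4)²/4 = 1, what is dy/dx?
Take d/dx of both sides. Since y is implicitly a function of x, the chain rule attaches a y' = dy/dx factor whenever we differentiate through y.

Set F(x, y) = (left side) − (right side), so the curve is F = 0. Differentiating each term of F:
  d/dx[(x - 3)^2/64] = x/32 - 3/32
  d/dx[(y + 4)^2/4] = y'(y + 4)/2
  d/dx[-1] = 0

Collecting, the y'-free part is the partial derivative in x and the y' coefficient is the partial derivative in y:
  ∂F/∂x = x/32 - 3/32
  ∂F/∂y = y/2 + 2

so d/dx[F(x, y(x))] = ∂F/∂x + (∂F/∂y)·y' = 0. Rearranging,
  dy/dx = -(∂F/∂x)/(∂F/∂y) = -(x/32 - 3/32)/(y/2 + 2)
        = -((x - 3)/32)/((y + 4)/2) = (3 - x)/(16(y + 4))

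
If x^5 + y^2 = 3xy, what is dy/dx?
Apply d/dx to both sides, remembering that y depends on x. Each occurrence of y therefore brings in a y' = dy/dx via the chain rule.

With F(x, y) equal to the left-hand side minus the right, differentiate F term by term:
  d/dx[x^5] = 5x^4
  d/dx[-3xy] = -3x·y' - 3y
  d/dx[y^2] = 2y·y'
Adding these up, d/dx[F] = 0 becomes
  (5x^4 - 3y) + (-3x + 2y)·y' = 0,
so isolating y',
  dy/dx = -(5x^4 - 3y)/(-3x + 2y) = (5x^4 - 3y)/(3x - 2y)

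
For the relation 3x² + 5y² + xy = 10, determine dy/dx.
Take d/dx of both sides. Since y is implicitly a function of x, the chain rule attaches a y' = dy/dx factor whenever we differentiate through y.

Set F(x, y) = (left side) − (right side), so the curve is F = 0. Differentiating each term of F:
  d/dx[3x^2] = 6x
  d/dx[xy] = x·y' + y
  d/dx[5y^2] = 10y·y'
  d/dx[-10] = 0

Collecting, the y'-free part is the partial derivative in x and the y' coefficient is the partial derivative in y:
  ∂F/∂x = 6x + y
  ∂F/∂y = x + 10y

so d/dx[F(x, y(x))] = ∂F/∂x + (∂F/∂y)·y' = 0. Rearranging,
  dy/dx = -(∂F/∂x)/(∂F/∂y) = -(6x + y)/(x + 10y) = (-6x - y)/(x + 10y)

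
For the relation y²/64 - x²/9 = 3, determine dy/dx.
Apply d/dx to both sides, remembering that y depends on x. Each occurrence of y therefore brings in a y' = dy/dx via the chain rule.

With F(x, y) equal to the left-hand side minus the right, differentiate F term by term:
  d/dx[-x^2/9] = -2x/9
  d/dx[y^2/64] = y·y'/32
  d/dx[-3] = 0
Adding these up, d/dx[F] = 0 becomes
  (-2x/9) + (y/32)·y' = 0,
so isolating y',
  dy/dx = -(-2x/9)/(y/32) = 64x/(9y)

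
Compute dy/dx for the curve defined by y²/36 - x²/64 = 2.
Differentiate the relation implicitly: treat y = y(x) and apply the chain rule, so every y-derivative picks up a y' = dy/dx factor.

With everything moved to the left-hand side, differentiate term by term:
  d/dx[-x^2/64] = -x/32
  d/dx[y^2/36] = y·y'/18
  d/dx[-2] = 0

Separating the contributions that come from x directly and those that come through y:
  without y':      -x/32
  multiplying y':  y/18

so (-x/32) + (y/18)·y' = 0, and therefore
  dy/dx = -(-x/32)/(y/18) = 9x/(16y)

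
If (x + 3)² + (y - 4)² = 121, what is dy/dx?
Differentiate the relation implicitly: treat y = y(x) and apply the chain rule, so every y-derivative picks up a y' = dy/dx factor.

With everything moved to the left-hand side, differentiate term by term:
  d/dx[(x + 3)^2] = 2x + 6
  d/dx[(y - 4)^2] = 2·y'(y - 4)
  d/dx[-121] = 0

Separating the contributions that come from x directly and those that come through y:
  without y':      2x + 6
  multiplying y':  2y - 8

so (2x + 6) + (2y - 8)·y' = 0, and therefore
  dy/dx = -(2x + 6)/(2y - 8) = (-x - 3)/(y - 4)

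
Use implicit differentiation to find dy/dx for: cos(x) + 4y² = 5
Take d/dx of both sides. Since y is implicitly a function of x, the chain rule attaches a y' = dy/dx factor whenever we differentiate through y.

Set F(x, y) = (left side) − (right side), so the curve is F = 0. Differentiating each term of F:
  d/dx[4y^2] = 8y·y'
  d/dx[cos(x)] = -sin(x)
  d/dx[-5] = 0

Collecting, the y'-free part is the partial derivative in x and the y' coefficient is the partial derivative in y:
  ∂F/∂x = -sin(x)
  ∂F/∂y = 8y

so d/dx[F(x, y(x))] = ∂F/∂x + (∂F/∂y)·y' = 0. Rearranging,
  dy/dx = -(∂F/∂x)/(∂F/∂y) = -(-sin(x))/(8y) = sin(x)/(8y)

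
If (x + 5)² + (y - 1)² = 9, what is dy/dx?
Take d/dx of both sides. Since y is implicitly a function of x, the chain rule attaches a y' = dy/dx factor whenever we differentiate through y.

Set F(x, y) = (left side) − (right side), so the curve is F = 0. Differentiating each term of F:
  d/dx[(x + 5)^2] = 2x + 10
  d/dx[(y - 1)^2] = 2·y'(y - 1)
  d/dx[-9] = 0

Collecting, the y'-free part is the partial derivative in x and the y' coefficient is the partial derivative in y:
  ∂F/∂x = 2x + 10
  ∂F/∂y = 2y - 2

so d/dx[F(x, y(x))] = ∂F/∂x + (∂F/∂y)·y' = 0. Rearranging,
  dy/dx = -(∂F/∂x)/(∂F/∂y) = -(2x + 10)/(2y - 2) = (-x - 5)/(y - 1)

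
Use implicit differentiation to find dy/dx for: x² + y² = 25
Differentiate both sides with respect to x, treating y as y(x). By the chain rule, any term containing y contributes a factor of y' = dy/dx when we differentiate it.

Move every term to one side and write the relation as F(x, y) = 0. Term by term,
  d/dx[x^2] = 2x
  d/dx[y^2] = 2y·y'
  d/dx[-25] = 0

The pieces without y' make up ∂F/∂x and the coefficient of y' is ∂F/∂y:
  ∂F/∂x = 2x,
  ∂F/∂y = 2y.

Since d/dx[F] = ∂F/∂x + (∂F/∂y)·y' = 0, solve for y':
  (∂F/∂y)·y' = -∂F/∂x
  dy/dx = -(∂F/∂x)/(∂F/∂y) = -(2x)/(2y) = -x/y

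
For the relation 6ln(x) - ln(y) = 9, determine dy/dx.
Take d/dx of both sides. Since y is implicitly a function of x, the chain rule attaches a y' = dy/dx factor whenever we differentiate through y.

Set F(x, y) = (left side) − (right side), so the curve is F = 0. Differentiating each term of F:
  d/dx[6ln(x)] = 6/x
  d/dx[-ln(y)] = -y'/y
  d/dx[-9] = 0

Collecting, the y'-free part is the partial derivative in x and the y' coefficient is the partial derivative in y:
  ∂F/∂x = 6/x
  ∂F/∂y = -1/y

so d/dx[F(x, y(x))] = ∂F/∂x + (∂F/∂y)·y' = 0. Rearranging,
  dy/dx = -(∂F/∂x)/(∂F/∂y) = -(6/x)/(-1/y) = 6y/x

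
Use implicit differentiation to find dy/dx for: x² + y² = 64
Apply d/dx to both sides, remembering that y depends on x. Each occurrence of y therefore brings in a y' = dy/dx via the chain rule.

With F(x, y) equal to the left-hand side minus the right, differentiate F term by term:
  d/dx[x^2] = 2x
  d/dx[y^2] = 2y·y'
  d/dx[-64] = 0
Adding these up, d/dx[F] = 0 becomes
  (2x) + (2y)·y' = 0,
so isolating y',
  dy/dx = -(2x)/(2y) = -x/y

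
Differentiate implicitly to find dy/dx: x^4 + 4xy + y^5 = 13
Take d/dx of both sides. Since y is implicitly a function of x, the chain rule attaches a y' = dy/dx factor whenever we differentiate through y.

Set F(x, y) = (left side) − (right side), so the curve is F = 0. Differentiating each term of F:
  d/dx[x^4] = 4x^3
  d/dx[4xy] = 4x·y' + 4y
  d/dx[y^5] = 5y^4·y'
  d/dx[-13] = 0

Collecting, the y'-free part is the partial derivative in x and the y' coefficient is the partial derivative in y:
  ∂F/∂x = 4x^3 + 4y
  ∂F/∂y = 4x + 5y^4

so d/dx[F(x, y(x))] = ∂F/∂x + (∂F/∂y)·y' = 0. Rearranging,
  dy/dx = -(∂F/∂x)/(∂F/∂y) = -(4x^3 + 4y)/(4x + 5y^4) = 4(-x^3 - y)/(4x + 5y^4)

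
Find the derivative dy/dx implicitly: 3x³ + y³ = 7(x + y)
Differentiate both sides with respect to x, treating y as y(x). By the chain rule, any term containing y contributes a factor of y' = dy/dx when we differentiate it.

Move every term to one side and write the relation as F(x, y) = 0. Term by term,
  d/dx[3x^3] = 9x^2
  d/dx[-7x] = -7
  d/dx[y^3] = 3y^2·y'
  d/dx[-7y] = -7·y'

The pieces without y' make up ∂F/∂x and the coefficient of y' is ∂F/∂y:
  ∂F/∂x = 9x^2 - 7,
  ∂F/∂y = 3y^2 - 7.

Since d/dx[F] = ∂F/∂x + (∂F/∂y)·y' = 0, solve for y':
  (∂F/∂y)·y' = -∂F/∂x
  dy/dx = -(∂F/∂x)/(∂F/∂y) = -(9x^2 - 7)/(3y^2 - 7) = (7 - 9x^2)/(3y^2 - 7)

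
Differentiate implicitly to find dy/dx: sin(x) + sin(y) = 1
Take d/dx of both sides. Since y is implicitly a function of x, the chain rule attaches a y' = dy/dx factor whenever we differentiate through y.

Set F(x, y) = (left side) − (right side), so the curve is F = 0. Differentiating each term of F:
  d/dx[sin(x)] = cos(x)
  d/dx[sin(y)] = y'·cos(y)
  d/dx[-1] = 0

Collecting, the y'-free part is the partial derivative in x and the y' coefficient is the partial derivative in y:
  ∂F/∂x = cos(x)
  ∂F/∂y = cos(y)

so d/dx[F(x, y(x))] = ∂F/∂x + (∂F/∂y)·y' = 0. Rearranging,
  dy/dx = -(∂F/∂x)/(∂F/∂y) = -(cos(x))/(cos(y)) = -cos(x)/cos(y)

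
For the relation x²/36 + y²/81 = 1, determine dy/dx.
Apply d/dx to both sides, remembering that y depends on x. Each occurrence of y therefore brings in a y' = dy/dx via the chain rule.

With F(x, y) equal to the left-hand side minus the right, differentiate F term by term:
  d/dx[x^2/36] = x/18
  d/dx[y^2/81] = 2y·y'/81
  d/dx[-1] = 0
Adding these up, d/dx[F] = 0 becomes
  (x/18) + (2y/81)·y' = 0,
so isolating y',
  dy/dx = -(x/18)/(2y/81) = -9x/(4y)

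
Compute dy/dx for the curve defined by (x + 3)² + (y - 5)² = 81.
Take d/dx of both sides. Since y is implicitly a function of x, the chain rule attaches a y' = dy/dx factor whenever we differentiate through y.

Set F(x, y) = (left side) − (right side), so the curve is F = 0. Differentiating each term of F:
  d/dx[(x + 3)^2] = 2x + 6
  d/dx[(y - 5)^2] = 2·y'(y - 5)
  d/dx[-81] = 0

Collecting, the y'-free part is the partial derivative in x and the y' coefficient is the partial derivative in y:
  ∂F/∂x = 2x + 6
  ∂F/∂y = 2y - 10

so d/dx[F(x, y(x))] = ∂F/∂x + (∂F/∂y)·y' = 0. Rearranging,
  dy/dx = -(∂F/∂x)/(∂F/∂y) = -(2x + 6)/(2y - 10) = (-x - 3)/(y - 5)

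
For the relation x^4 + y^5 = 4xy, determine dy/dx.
Differentiate both sides with respect to x, treating y as y(x). By the chain rule, any term containing y contributes a factor of y' = dy/dx when we differentiate it.

Move every term to one side and write the relation as F(x, y) = 0. Term by term,
  d/dx[x^4] = 4x^3
  d/dx[-4xy] = -4x·y' - 4y
  d/dx[y^5] = 5y^4·y'

The pieces without y' make up ∂F/∂x and the coefficient of y' is ∂F/∂y:
  ∂F/∂x = 4x^3 - 4y,
  ∂F/∂y = -4x + 5y^4.

Since d/dx[F] = ∂F/∂x + (∂F/∂y)·y' = 0, solve for y':
  (∂F/∂y)·y' = -∂F/∂x
  dy/dx = -(∂F/∂x)/(∂F/∂y) = -(4x^3 - 4y)/(-4x + 5y^4) = 4(x^3 - y)/(4x - 5y^4)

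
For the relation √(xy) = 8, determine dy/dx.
Differentiate both sides with respect to x, treating y as y(x). By the chain rule, any term containing y contributes a factor of y' = dy/dx when we differentiate it.

Move every term to one side and write the relation as F(x, y) = 0. Term by term,
  d/dx[√(xy)] = √(xy)(x·y'/2 + y/2)/(xy)
  d/dx[-8] = 0

The pieces without y' make up ∂F/∂x and the coefficient of y' is ∂F/∂y:
  ∂F/∂x = √(xy)/(2x),
  ∂F/∂y = √(xy)/(2y).

Since d/dx[F] = ∂F/∂x + (∂F/∂y)·y' = 0, solve for y':
  (∂F/∂y)·y' = -∂F/∂x
  dy/dx = -(∂F/∂x)/(∂F/∂y) = -(√(xy)/(2x))/(√(xy)/(2y)) = -y/x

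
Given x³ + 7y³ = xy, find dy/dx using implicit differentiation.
Differentiate both sides with respect to x, treating y as y(x). By the chain rule, any term containing y contributes a factor of y' = dy/dx when we differentiate it.

Move every term to one side and write the relation as F(x, y) = 0. Term by term,
  d/dx[x^3] = 3x^2
  d/dx[-xy] = -x·y' - y
  d/dx[7y^3] = 21y^2·y'

The pieces without y' make up ∂F/∂x and the coefficient of y' is ∂F/∂y:
  ∂F/∂x = 3x^2 - y,
  ∂F/∂y = -x + 21y^2.

Since d/dx[F] = ∂F/∂x + (∂F/∂y)·y' = 0, solve for y':
  (∂F/∂y)·y' = -∂F/∂x
  dy/dx = -(∂F/∂x)/(∂F/∂y) = -(3x^2 - y)/(-x + 21y^2) = (3x^2 - y)/(x - 21y^2)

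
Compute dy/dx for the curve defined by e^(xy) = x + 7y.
Differentiate both sides with respect to x, treating y as y(x). By the chain rule, any term containing y contributes a factor of y' = dy/dx when we differentiate it.

Move every term to one side and write the relation as F(x, y) = 0. Term by term,
  d/dx[-x] = -1
  d/dx[-7y] = -7·y'
  d/dx[e^(xy)] = (x·y' + y)·e^(xy)

The pieces without y' make up ∂F/∂x and the coefficient of y' is ∂F/∂y:
  ∂F/∂x = y·e^(xy) - 1,
  ∂F/∂y = x·e^(xy) - 7.

Since d/dx[F] = ∂F/∂x + (∂F/∂y)·y' = 0, solve for y':
  (∂F/∂y)·y' = -∂F/∂x
  dy/dx = -(∂F/∂x)/(∂F/∂y) = -(y·e^(xy) - 1)/(x·e^(xy) - 7) = (-y·e^(xy) + 1)/(x·e^(xy) - 7)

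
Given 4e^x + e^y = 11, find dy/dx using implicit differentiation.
Take d/dx of both sides. Since y is implicitly a function of x, the chain rule attaches a y' = dy/dx factor whenever we differentiate through y.

Set F(x, y) = (left side) − (right side), so the curve is F = 0. Differentiating each term of F:
  d/dx[4e^(x)] = 4e^(x)
  d/dx[e^(y)] = y'·e^(y)
  d/dx[-11] = 0

Collecting, the y'-free part is the partial derivative in x and the y' coefficient is the partial derivative in y:
  ∂F/∂x = 4e^(x)
  ∂F/∂y = e^(y)

so d/dx[F(x, y(x))] = ∂F/∂x + (∂F/∂y)·y' = 0. Rearranging,
  dy/dx = -(∂F/∂x)/(∂F/∂y) = -(4e^(x))/(e^(y)) = -4e^(x - y)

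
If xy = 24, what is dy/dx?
Differentiate the relation implicitly: treat y = y(x) and apply the chain rule, so every y-derivative picks up a y' = dy/dx factor.

With everything moved to the left-hand side, differentiate term by term:
  d/dx[xy] = x·y' + y
  d/dx[-24] = 0

Separating the contributions that come from x directly and those that come through y:
  without y':      y
  multiplying y':  x

so (y) + (x)·y' = 0, and therefore
  dy/dx = -(y)/(x) = -y/x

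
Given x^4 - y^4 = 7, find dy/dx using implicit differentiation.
Differentiate the relation implicitly: treat y = y(x) and apply the chain rule, so every y-derivative picks up a y' = dy/dx factor.

With everything moved to the left-hand side, differentiate term by term:
  d/dx[x^4] = 4x^3
  d/dx[-y^4] = -4y^3·y'
  d/dx[-7] = 0

Separating the contributions that come from x directly and those that come through y:
  without y':      4x^3
  multiplying y':  -4y^3

so (4x^3) + (-4y^3)·y' = 0, and therefore
  dy/dx = -(4x^3)/(-4y^3) = x^3/y^3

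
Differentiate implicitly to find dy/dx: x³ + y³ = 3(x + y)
Take d/dx of both sides. Since y is implicitly a function of x, the chain rule attaches a y' = dy/dx factor whenever we differentiate through y.

Set F(x, y) = (left side) − (right side), so the curve is F = 0. Differentiating each term of F:
  d/dx[x^3] = 3x^2
  d/dx[-3x] = -3
  d/dx[y^3] = 3y^2·y'
  d/dx[-3y] = -3·y'

Collecting, the y'-free part is the partial derivative in x and the y' coefficient is the partial derivative in y:
  ∂F/∂x = 3x^2 - 3
  ∂F/∂y = 3y^2 - 3

so d/dx[F(x, y(x))] = ∂F/∂x + (∂F/∂y)·y' = 0. Rearranging,
  dy/dx = -(∂F/∂x)/(∂F/∂y) = -(3x^2 - 3)/(3y^2 - 3) = (1 - x^2)/(y^2 - 1)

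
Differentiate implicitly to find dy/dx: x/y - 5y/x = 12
Take d/dx of both sides. Since y is implicitly a function of x, the chain rule attaches a y' = dy/dx factor whenever we differentiate through y.

Set F(x, y) = (left side) − (right side), so the curve is F = 0. Differentiating each term of F:
  d/dx[x/y] = -x·y'/y^2 + 1/y
  d/dx[-5y/x] = -5·y'/x + 5y/x^2
  d/dx[-12] = 0

Collecting, the y'-free part is the partial derivative in x and the y' coefficient is the partial derivative in y:
  ∂F/∂x = 1/y + 5y/x^2
  ∂F/∂y = -x/y^2 - 5/x

so d/dx[F(x, y(x))] = ∂F/∂x + (∂F/∂y)·y' = 0. Rearranging,
  dy/dx = -(∂F/∂x)/(∂F/∂y) = -(1/y + 5y/x^2)/(-x/y^2 - 5/x)
        = -((x^2 + 5y^2)/(x^2y))/(-(x^2 + 5y^2)/(xy^2)) = y/x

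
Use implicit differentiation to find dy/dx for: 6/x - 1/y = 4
Differentiate the relation implicitly: treat y = y(x) and apply the chain rule, so every y-derivative picks up a y' = dy/dx factor.

With everything moved to the left-hand side, differentiate term by term:
  d/dx[-1/y] = y'/y^2
  d/dx[6/x] = -6/x^2
  d/dx[-4] = 0

Separating the contributions that come from x directly and those that come through y:
  without y':      -6/x^2
  multiplying y':  y^(-2)

so (-6/x^2) + (y^(-2))·y' = 0, and therefore
  dy/dx = -(-6/x^2)/(y^(-2)) = 6y^2/x^2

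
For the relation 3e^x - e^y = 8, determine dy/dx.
Apply d/dx to both sides, remembering that y depends on x. Each occurrence of y therefore brings in a y' = dy/dx via the chain rule.

With F(x, y) equal to the left-hand side minus the right, differentiate F term by term:
  d/dx[3e^(x)] = 3e^(x)
  d/dx[-e^(y)] = -y'·e^(y)
  d/dx[-8] = 0
Adding these up, d/dx[F] = 0 becomes
  (3e^(x)) + (-e^(y))·y' = 0,
so isolating y',
  dy/dx = -(3e^(x))/(-e^(y)) = 3e^(x - y)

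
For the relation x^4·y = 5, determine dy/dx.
Differentiate both sides with respect to x, treating y as y(x). By the chain rule, any term containing y contributes a factor of y' = dy/dx when we differentiate it.

Move every term to one side and write the relation as F(x, y) = 0. Term by term,
  d/dx[x^4y] = x^4·y' + 4x^3y
  d/dx[-5] = 0

The pieces without y' make up ∂F/∂x and the coefficient of y' is ∂F/∂y:
  ∂F/∂x = 4x^3y,
  ∂F/∂y = x^4.

Since d/dx[F] = ∂F/∂x + (∂F/∂y)·y' = 0, solve for y':
  (∂F/∂y)·y' = -∂F/∂x
  dy/dx = -(∂F/∂x)/(∂F/∂y) = -(4x^3y)/(x^4) = -4y/x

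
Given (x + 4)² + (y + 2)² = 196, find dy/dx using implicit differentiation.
Differentiate the relation implicitly: treat y = y(x) and apply the chain rule, so every y-derivative picks up a y' = dy/dx factor.

With everything moved to the left-hand side, differentiate term by term:
  d/dx[(x + 4)^2] = 2x + 8
  d/dx[(y + 2)^2] = 2·y'(y + 2)
  d/dx[-196] = 0

Separating the contributions that come from x directly and those that come through y:
  without y':      2x + 8
  multiplying y':  2y + 4

so (2x + 8) + (2y + 4)·y' = 0, and therefore
  dy/dx = -(2x + 8)/(2y + 4) = (-x - 4)/(y + 2)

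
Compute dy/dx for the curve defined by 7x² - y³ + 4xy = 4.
Apply d/dx to both sides, remembering that y depends on x. Each occurrence of y therefore brings in a y' = dy/dx via the chain rule.

With F(x, y) equal to the left-hand side minus the right, differentiate F term by term:
  d/dx[7x^2] = 14x
  d/dx[4xy] = 4x·y' + 4y
  d/dx[-y^3] = -3y^2·y'
  d/dx[-4] = 0
Adding these up, d/dx[F] = 0 becomes
  (14x + 4y) + (4x - 3y^2)·y' = 0,
so isolating y',
  dy/dx = -(14x + 4y)/(4x - 3y^2) = 2(-7x - 2y)/(4x - 3y^2)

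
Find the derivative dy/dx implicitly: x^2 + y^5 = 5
Differentiate the relation implicitly: treat y = y(x) and apply the chain rule, so every y-derivative picks up a y' = dy/dx factor.

With everything moved to the left-hand side, differentiate term by term:
  d/dx[x^2] = 2x
  d/dx[y^5] = 5y^4·y'
  d/dx[-5] = 0

Separating the contributions that come from x directly and those that come through y:
  without y':      2x
  multiplying y':  5y^4

so (2x) + (5y^4)·y' = 0, and therefore
  dy/dx = -(2x)/(5y^4) = -2x/(5y^4)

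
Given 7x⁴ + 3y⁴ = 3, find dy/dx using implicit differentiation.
Differentiate both sides with respect to x, treating y as y(x). By the chain rule, any term containing y contributes a factor of y' = dy/dx when we differentiate it.

Move every term to one side and write the relation as F(x, y) = 0. Term by term,
  d/dx[7x^4] = 28x^3
  d/dx[3y^4] = 12y^3·y'
  d/dx[-3] = 0

The pieces without y' make up ∂F/∂x and the coefficient of y' is ∂F/∂y:
  ∂F/∂x = 28x^3,
  ∂F/∂y = 12y^3.

Since d/dx[F] = ∂F/∂x + (∂F/∂y)·y' = 0, solve for y':
  (∂F/∂y)·y' = -∂F/∂x
  dy/dx = -(∂F/∂x)/(∂F/∂y) = -(28x^3)/(12y^3) = -7x^3/(3y^3)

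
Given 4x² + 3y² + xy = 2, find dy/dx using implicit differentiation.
Differentiate the relation implicitly: treat y = y(x) and apply the chain rule, so every y-derivative picks up a y' = dy/dx factor.

With everything moved to the left-hand side, differentiate term by term:
  d/dx[4x^2] = 8x
  d/dx[xy] = x·y' + y
  d/dx[3y^2] = 6y·y'
  d/dx[-2] = 0

Separating the contributions that come from x directly and those that come through y:
  without y':      8x + y
  multiplying y':  x + 6y

so (8x + y) + (x + 6y)·y' = 0, and therefore
  dy/dx = -(8x + y)/(x + 6y) = (-8x - y)/(x + 6y)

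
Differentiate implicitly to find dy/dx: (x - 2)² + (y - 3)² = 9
Take d/dx of both sides. Since y is implicitly a function of x, the chain rule attaches a y' = dy/dx factor whenever we differentiate through y.

Set F(x, y) = (left side) − (right side), so the curve is F = 0. Differentiating each term of F:
  d/dx[(x - 2)^2] = 2x - 4
  d/dx[(y - 3)^2] = 2·y'(y - 3)
  d/dx[-9] = 0

Collecting, the y'-free part is the partial derivative in x and the y' coefficient is the partial derivative in y:
  ∂F/∂x = 2x - 4
  ∂F/∂y = 2y - 6

so d/dx[F(x, y(x))] = ∂F/∂x + (∂F/∂y)·y' = 0. Rearranging,
  dy/dx = -(∂F/∂x)/(∂F/∂y) = -(2x - 4)/(2y - 6) = (2 - x)/(y - 3)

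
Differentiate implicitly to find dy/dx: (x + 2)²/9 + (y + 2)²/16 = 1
Take d/dx of both sides. Since y is implicitly a function of x, the chain rule attaches a y' = dy/dx factor whenever we differentiate through y.

Set F(x, y) = (left side) − (right side), so the curve is F = 0. Differentiating each term of F:
  d/dx[(x + 2)^2/9] = 2x/9 + 4/9
  d/dx[(y + 2)^2/16] = y'(y + 2)/8
  d/dx[-1] = 0

Collecting, the y'-free part is the partial derivative in x and the y' coefficient is the partial derivative in y:
  ∂F/∂x = 2x/9 + 4/9
  ∂F/∂y = y/8 + 1/4

so d/dx[F(x, y(x))] = ∂F/∂x + (∂F/∂y)·y' = 0. Rearranging,
  dy/dx = -(∂F/∂x)/(∂F/∂y) = -(2x/9 + 4/9)/(y/8 + 1/4)
        = -(2(x + 2)/9)/((y + 2)/8) = 16(-x - 2)/(9(y + 2))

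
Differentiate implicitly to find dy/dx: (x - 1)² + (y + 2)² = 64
Differentiate both sides with respect to x, treating y as y(x). By the chain rule, any term containing y contributes a factor of y' = dy/dx when we differentiate it.

Move every term to one side and write the relation as F(x, y) = 0. Term by term,
  d/dx[(x - 1)^2] = 2x - 2
  d/dx[(y + 2)^2] = 2·y'(y + 2)
  d/dx[-64] = 0

The pieces without y' make up ∂F/∂x and the coefficient of y' is ∂F/∂y:
  ∂F/∂x = 2x - 2,
  ∂F/∂y = 2y + 4.

Since d/dx[F] = ∂F/∂x + (∂F/∂y)·y' = 0, solve for y':
  (∂F/∂y)·y' = -∂F/∂x
  dy/dx = -(∂F/∂x)/(∂F/∂y) = -(2x - 2)/(2y + 4) = (1 - x)/(y + 2)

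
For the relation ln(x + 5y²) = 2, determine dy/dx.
Take d/dx of both sides. Since y is implicitly a function of x, the chain rule attaches a y' = dy/dx factor whenever we differentiate through y.

Set F(x, y) = (left side) − (right side), so the curve is F = 0. Differentiating each term of F:
  d/dx[ln(x + 5y^2)] = (10y·y' + 1)/(x + 5y^2)
  d/dx[-2] = 0

Collecting, the y'-free part is the partial derivative in x and the y' coefficient is the partial derivative in y:
  ∂F/∂x = 1/(x + 5y^2)
  ∂F/∂y = 10y/(x + 5y^2)

so d/dx[F(x, y(x))] = ∂F/∂x + (∂F/∂y)·y' = 0. Rearranging,
  dy/dx = -(∂F/∂x)/(∂F/∂y) = -(1/(x + 5y^2))/(10y/(x + 5y^2)) = -1/(10y)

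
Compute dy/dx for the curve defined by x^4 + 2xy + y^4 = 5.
Differentiate both sides with respect to x, treating y as y(x). By the chain rule, any term containing y contributes a factor of y' = dy/dx when we differentiate it.

Move every term to one side and write the relation as F(x, y) = 0. Term by term,
  d/dx[x^4] = 4x^3
  d/dx[2xy] = 2x·y' + 2y
  d/dx[y^4] = 4y^3·y'
  d/dx[-5] = 0

The pieces without y' make up ∂F/∂x and the coefficient of y' is ∂F/∂y:
  ∂F/∂x = 4x^3 + 2y,
  ∂F/∂y = 2x + 4y^3.

Since d/dx[F] = ∂F/∂x + (∂F/∂y)·y' = 0, solve for y':
  (∂F/∂y)·y' = -∂F/∂x
  dy/dx = -(∂F/∂x)/(∂F/∂y) = -(4x^3 + 2y)/(2x + 4y^3) = (-2x^3 - y)/(x + 2y^3)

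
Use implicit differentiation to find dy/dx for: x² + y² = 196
Take d/dx of both sides. Since y is implicitly a function of x, the chain rule attaches a y' = dy/dx factor whenever we differentiate through y.

Set F(x, y) = (left side) − (right side), so the curve is F = 0. Differentiating each term of F:
  d/dx[x^2] = 2x
  d/dx[y^2] = 2y·y'
  d/dx[-196] = 0

Collecting, the y'-free part is the partial derivative in x and the y' coefficient is the partial derivative in y:
  ∂F/∂x = 2x
  ∂F/∂y = 2y

so d/dx[F(x, y(x))] = ∂F/∂x + (∂F/∂y)·y' = 0. Rearranging,
  dy/dx = -(∂F/∂x)/(∂F/∂y) = -(2x)/(2y) = -x/y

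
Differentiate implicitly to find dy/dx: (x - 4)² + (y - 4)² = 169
Differentiate the relation implicitly: treat y = y(x) and apply the chain rule, so every y-derivative picks up a y' = dy/dx factor.

With everything moved to the left-hand side, differentiate term by term:
  d/dx[(x - 4)^2] = 2x - 8
  d/dx[(y - 4)^2] = 2·y'(y - 4)
  d/dx[-169] = 0

Separating the contributions that come from x directly and those that come through y:
  without y':      2x - 8
  multiplying y':  2y - 8

so (2x - 8) + (2y - 8)·y' = 0, and therefore
  dy/dx = -(2x - 8)/(2y - 8) = (4 - x)/(y - 4)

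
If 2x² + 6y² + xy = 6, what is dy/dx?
Differentiate both sides with respect to x, treating y as y(x). By the chain rule, any term containing y contributes a factor of y' = dy/dx when we differentiate it.

Move every term to one side and write the relation as F(x, y) = 0. Term by term,
  d/dx[2x^2] = 4x
  d/dx[xy] = x·y' + y
  d/dx[6y^2] = 12y·y'
  d/dx[-6] = 0

The pieces without y' make up ∂F/∂x and the coefficient of y' is ∂F/∂y:
  ∂F/∂x = 4x + y,
  ∂F/∂y = x + 12y.

Since d/dx[F] = ∂F/∂x + (∂F/∂y)·y' = 0, solve for y':
  (∂F/∂y)·y' = -∂F/∂x
  dy/dx = -(∂F/∂x)/(∂F/∂y) = -(4x + y)/(x + 12y) = (-4x - y)/(x + 12y)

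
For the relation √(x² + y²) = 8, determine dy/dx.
Apply d/dx to both sides, remembering that y depends on x. Each occurrence of y therefore brings in a y' = dy/dx via the chain rule.

With F(x, y) equal to the left-hand side minus the right, differentiate F term by term:
  d/dx[√(x^2 + y^2)] = (x + y·y')/√(x^2 + y^2)
  d/dx[-8] = 0
Adding these up, d/dx[F] = 0 becomes
  (x/√(x^2 + y^2)) + (y/√(x^2 + y^2))·y' = 0,
so isolating y',
  dy/dx = -(x/√(x^2 + y^2))/(y/√(x^2 + y^2)) = -x/y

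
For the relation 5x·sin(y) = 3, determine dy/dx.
Differentiate the relation implicitly: treat y = y(x) and apply the chain rule, so every y-derivative picks up a y' = dy/dx factor.

With everything moved to the left-hand side, differentiate term by term:
  d/dx[5x·sin(y)] = 5x·y'·cos(y) + 5sin(y)
  d/dx[-3] = 0

Separating the contributions that come from x directly and those that come through y:
  without y':      5sin(y)
  multiplying y':  5x·cos(y)

so (5sin(y)) + (5x·cos(y))·y' = 0, and therefore
  dy/dx = -(5sin(y))/(5x·cos(y)) = -tan(y)/x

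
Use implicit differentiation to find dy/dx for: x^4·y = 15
Differentiate the relation implicitly: treat y = y(x) and apply the chain rule, so every y-derivative picks up a y' = dy/dx factor.

With everything moved to the left-hand side, differentiate term by term:
  d/dx[x^4y] = x^4·y' + 4x^3y
  d/dx[-15] = 0

Separating the contributions that come from x directly and those that come through y:
  without y':      4x^3y
  multiplying y':  x^4

so (4x^3y) + (x^4)·y' = 0, and therefore
  dy/dx = -(4x^3y)/(x^4) = -4y/x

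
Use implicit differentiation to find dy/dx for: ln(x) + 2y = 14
Take d/dx of both sides. Since y is implicitly a function of x, the chain rule attaches a y' = dy/dx factor whenever we differentiate through y.

Set F(x, y) = (left side) − (right side), so the curve is F = 0. Differentiating each term of F:
  d/dx[2y] = 2·y'
  d/dx[ln(x)] = 1/x
  d/dx[-14] = 0

Collecting, the y'-free part is the partial derivative in x and the y' coefficient is the partial derivative in y:
  ∂F/∂x = 1/x
  ∂F/∂y = 2

so d/dx[F(x, y(x))] = ∂F/∂x + (∂F/∂y)·y' = 0. Rearranging,
  dy/dx = -(∂F/∂x)/(∂F/∂y) = -(1/x)/(2) = -1/(2x)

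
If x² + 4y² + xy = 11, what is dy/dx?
Differentiate the relation implicitly: treat y = y(x) and apply the chain rule, so every y-derivative picks up a y' = dy/dx factor.

With everything moved to the left-hand side, differentiate term by term:
  d/dx[x^2] = 2x
  d/dx[xy] = x·y' + y
  d/dx[4y^2] = 8y·y'
  d/dx[-11] = 0

Separating the contributions that come from x directly and those that come through y:
  without y':      2x + y
  multiplying y':  x + 8y

so (2x + y) + (x + 8y)·y' = 0, and therefore
  dy/dx = -(2x + y)/(x + 8y) = (-2x - y)/(x + 8y)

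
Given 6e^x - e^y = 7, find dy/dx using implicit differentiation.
Apply d/dx to both sides, remembering that y depends on x. Each occurrence of y therefore brings in a y' = dy/dx via the chain rule.

With F(x, y) equal to the left-hand side minus the right, differentiate F term by term:
  d/dx[6e^(x)] = 6e^(x)
  d/dx[-e^(y)] = -y'·e^(y)
  d/dx[-7] = 0
Adding these up, d/dx[F] = 0 becomes
  (6e^(x)) + (-e^(y))·y' = 0,
so isolating y',
  dy/dx = -(6e^(x))/(-e^(y)) = 6e^(x - y)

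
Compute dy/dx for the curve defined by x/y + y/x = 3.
Take d/dx of both sides. Since y is implicitly a function of x, the chain rule attaches a y' = dy/dx factor whenever we differentiate through y.

Set F(x, y) = (left side) − (right side), so the curve is F = 0. Differentiating each term of F:
  d/dx[x/y] = -x·y'/y^2 + 1/y
  d/dx[y/x] = y'/x - y/x^2
  d/dx[-3] = 0

Collecting, the y'-free part is the partial derivative in x and the y' coefficient is the partial derivative in y:
  ∂F/∂x = 1/y - y/x^2
  ∂F/∂y = -x/y^2 + 1/x

so d/dx[F(x, y(x))] = ∂F/∂x + (∂F/∂y)·y' = 0. Rearranging,
  dy/dx = -(∂F/∂x)/(∂F/∂y) = -(1/y - y/x^2)/(-x/y^2 + 1/x)
        = -((x - y)(x + y)/(x^2y))/(-(x - y)(x + y)/(xy^2)) = y/x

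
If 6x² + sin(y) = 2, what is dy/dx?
Differentiate the relation implicitly: treat y = y(x) and apply the chain rule, so every y-derivative picks up a y' = dy/dx factor.

With everything moved to the left-hand side, differentiate term by term:
  d/dx[6x^2] = 12x
  d/dx[sin(y)] = y'·cos(y)
  d/dx[-2] = 0

Separating the contributions that come from x directly and those that come through y:
  without y':      12x
  multiplying y':  cos(y)

so (12x) + (cos(y))·y' = 0, and therefore
  dy/dx = -(12x)/(cos(y)) = -12x/cos(y)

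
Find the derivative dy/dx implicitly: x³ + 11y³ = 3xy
Differentiate the relation implicitly: treat y = y(x) and apply the chain rule, so every y-derivative picks up a y' = dy/dx factor.

With everything moved to the left-hand side, differentiate term by term:
  d/dx[x^3] = 3x^2
  d/dx[-3xy] = -3x·y' - 3y
  d/dx[11y^3] = 33y^2·y'

Separating the contributions that come from x directly and those that come through y:
  without y':      3x^2 - 3y
  multiplying y':  -3x + 33y^2

so (3x^2 - 3y) + (-3x + 33y^2)·y' = 0, and therefore
  dy/dx = -(3x^2 - 3y)/(-3x + 33y^2) = (x^2 - y)/(x - 11y^2)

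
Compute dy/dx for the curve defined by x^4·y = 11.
Differentiate both sides with respect to x, treating y as y(x). By the chain rule, any term containing y contributes a factor of y' = dy/dx when we differentiate it.

Move every term to one side and write the relation as F(x, y) = 0. Term by term,
  d/dx[x^4y] = x^4·y' + 4x^3y
  d/dx[-11] = 0

The pieces without y' make up ∂F/∂x and the coefficient of y' is ∂F/∂y:
  ∂F/∂x = 4x^3y,
  ∂F/∂y = x^4.

Since d/dx[F] = ∂F/∂x + (∂F/∂y)·y' = 0, solve for y':
  (∂F/∂y)·y' = -∂F/∂x
  dy/dx = -(∂F/∂x)/(∂F/∂y) = -(4x^3y)/(x^4) = -4y/x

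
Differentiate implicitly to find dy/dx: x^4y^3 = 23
Take d/dx of both sides. Since y is implicitly a function of x, the chain rule attaches a y' = dy/dx factor whenever we differentiate through y.

Set F(x, y) = (left side) − (right side), so the curve is F = 0. Differentiating each term of F:
  d/dx[x^4y^3] = 3x^4y^2·y' + 4x^3y^3
  d/dx[-23] = 0

Collecting, the y'-free part is the partial derivative in x and the y' coefficient is the partial derivative in y:
  ∂F/∂x = 4x^3y^3
  ∂F/∂y = 3x^4y^2

so d/dx[F(x, y(x))] = ∂F/∂x + (∂F/∂y)·y' = 0. Rearranging,
  dy/dx = -(∂F/∂x)/(∂F/∂y) = -(4x^3y^3)/(3x^4y^2) = -4y/(3x)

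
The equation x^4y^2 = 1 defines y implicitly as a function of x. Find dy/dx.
Differentiate both sides with respect to x, treating y as y(x). By the chain rule, any term containing y contributes a factor of y' = dy/dx when we differentiate it.

Move every term to one side and write the relation as F(x, y) = 0. Term by term,
  d/dx[x^4y^2] = 2x^4y·y' + 4x^3y^2
  d/dx[-1] = 0

The pieces without y' make up ∂F/∂x and the coefficient of y' is ∂F/∂y:
  ∂F/∂x = 4x^3y^2,
  ∂F/∂y = 2x^4y.

Since d/dx[F] = ∂F/∂x + (∂F/∂y)·y' = 0, solve for y':
  (∂F/∂y)·y' = -∂F/∂x
  dy/dx = -(∂F/∂x)/(∂F/∂y) = -(4x^3y^2)/(2x^4y) = -2y/x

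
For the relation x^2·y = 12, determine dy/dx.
Differentiate the relation implicitly: treat y = y(x) and apply the chain rule, so every y-derivative picks up a y' = dy/dx factor.

With everything moved to the left-hand side, differentiate term by term:
  d/dx[x^2y] = x^2·y' + 2xy
  d/dx[-12] = 0

Separating the contributions that come from x directly and those that come through y:
  without y':      2xy
  multiplying y':  x^2

so (2xy) + (x^2)·y' = 0, and therefore
  dy/dx = -(2xy)/(x^2) = -2y/x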